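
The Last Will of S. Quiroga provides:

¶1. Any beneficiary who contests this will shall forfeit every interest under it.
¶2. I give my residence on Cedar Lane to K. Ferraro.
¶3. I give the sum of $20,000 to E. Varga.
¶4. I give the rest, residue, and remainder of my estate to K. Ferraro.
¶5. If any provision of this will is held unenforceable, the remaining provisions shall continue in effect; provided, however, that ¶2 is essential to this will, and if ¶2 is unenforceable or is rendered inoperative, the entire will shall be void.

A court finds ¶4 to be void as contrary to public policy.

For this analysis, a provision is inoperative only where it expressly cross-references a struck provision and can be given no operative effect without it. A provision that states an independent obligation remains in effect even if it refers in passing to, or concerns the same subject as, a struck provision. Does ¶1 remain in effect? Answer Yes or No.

¶4 is struck. Nothing else in the will is defined by reference to ¶4. ¶5 makes ¶2 an essential term, but ¶2 is unaffected, so the severability proviso in ¶5 preserves the remaining provisions. That leaves ¶1, ¶2, ¶3, and ¶5 in effect. ¶1 is among the surviving provisions, so the answer is yes.

Yes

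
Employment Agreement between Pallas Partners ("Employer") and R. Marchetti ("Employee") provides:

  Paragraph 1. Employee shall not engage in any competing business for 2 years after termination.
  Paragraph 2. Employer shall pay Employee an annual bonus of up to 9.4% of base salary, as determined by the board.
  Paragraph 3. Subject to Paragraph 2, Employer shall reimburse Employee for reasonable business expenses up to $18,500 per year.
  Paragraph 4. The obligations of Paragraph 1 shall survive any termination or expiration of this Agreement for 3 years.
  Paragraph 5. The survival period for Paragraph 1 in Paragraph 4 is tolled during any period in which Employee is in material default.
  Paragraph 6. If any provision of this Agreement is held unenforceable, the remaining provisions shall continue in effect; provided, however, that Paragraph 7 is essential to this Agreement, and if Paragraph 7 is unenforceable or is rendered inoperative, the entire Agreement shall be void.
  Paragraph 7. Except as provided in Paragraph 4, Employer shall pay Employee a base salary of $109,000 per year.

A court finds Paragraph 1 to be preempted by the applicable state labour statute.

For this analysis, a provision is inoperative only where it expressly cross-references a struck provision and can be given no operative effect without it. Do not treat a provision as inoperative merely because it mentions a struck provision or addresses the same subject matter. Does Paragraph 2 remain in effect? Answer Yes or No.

Yes

Paragraph 1 is struck. Paragraph 4 merely fixes the survival period for Paragraph 1; with Paragraph 1 gone it has nothing to operate on and falls away. Paragraph 5 does nothing except set the tolling of the survival period for Paragraph 1 by reference to Paragraph 4; with Paragraph 4 gone it has no independent effect and is inoperative. Paragraph 7 mentions Paragraph 4 but its own obligation stands independently of Paragraph 4, so Paragraph 7 is not affected. Paragraph 6 makes Paragraph 7 an essential term, but Paragraph 7 is unaffected, so the severability proviso in Paragraph 6 preserves the remaining provisions. That leaves Paragraph 2, Paragraph 3, Paragraph 6, and Paragraph 7 in effect. Paragraph 2 is among the surviving provisions, so the answer is yes.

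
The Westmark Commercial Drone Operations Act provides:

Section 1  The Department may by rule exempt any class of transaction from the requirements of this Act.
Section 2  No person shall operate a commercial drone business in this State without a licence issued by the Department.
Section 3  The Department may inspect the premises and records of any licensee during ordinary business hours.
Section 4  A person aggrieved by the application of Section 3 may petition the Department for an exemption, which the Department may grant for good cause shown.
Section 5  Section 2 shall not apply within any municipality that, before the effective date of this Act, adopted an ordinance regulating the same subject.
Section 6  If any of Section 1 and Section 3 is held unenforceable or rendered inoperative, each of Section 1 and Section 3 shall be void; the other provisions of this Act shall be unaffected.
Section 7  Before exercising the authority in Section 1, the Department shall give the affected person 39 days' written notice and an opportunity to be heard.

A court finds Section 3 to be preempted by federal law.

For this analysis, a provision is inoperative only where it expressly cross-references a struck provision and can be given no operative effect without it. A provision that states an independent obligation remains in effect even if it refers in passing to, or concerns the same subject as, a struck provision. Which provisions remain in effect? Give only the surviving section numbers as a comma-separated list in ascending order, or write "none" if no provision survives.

2, 5, 6

Section 3 is struck. Section 4 merely fixes the exemption procedure for Section 3; with Section 3 gone it has nothing to operate on and falls away. Section 6 declares Section 1 and Section 3 mutually dependent; since one of them has fallen, all of them are of no effect. That brings down Section 1 as well. Section 7 in turn depends solely on a provision now struck and likewise falls. The remainder continues in force under Section 6. That leaves Section 2, Section 5, and Section 6 in effect.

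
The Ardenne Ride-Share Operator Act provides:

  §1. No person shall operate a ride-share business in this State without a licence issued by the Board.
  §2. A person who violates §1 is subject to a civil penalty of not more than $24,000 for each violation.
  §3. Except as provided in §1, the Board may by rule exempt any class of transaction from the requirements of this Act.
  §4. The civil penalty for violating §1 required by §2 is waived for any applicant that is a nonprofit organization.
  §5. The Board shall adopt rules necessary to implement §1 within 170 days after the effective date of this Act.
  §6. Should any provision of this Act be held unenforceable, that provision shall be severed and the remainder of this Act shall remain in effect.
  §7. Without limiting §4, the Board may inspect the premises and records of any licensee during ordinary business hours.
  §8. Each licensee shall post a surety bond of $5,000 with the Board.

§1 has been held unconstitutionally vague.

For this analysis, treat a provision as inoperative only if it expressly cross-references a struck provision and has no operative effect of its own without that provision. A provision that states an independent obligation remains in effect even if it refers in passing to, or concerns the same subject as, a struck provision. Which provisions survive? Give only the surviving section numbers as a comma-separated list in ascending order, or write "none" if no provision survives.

§1 is struck. §2 operates only by reference to §1, so it falls with §1. The only function of §5 is the rulemaking mandate for §1, so it cannot stand once §1 is removed. §4 operates only by reference to §2, so it falls with §2. §3 mentions §1 but its own obligation stands independently of §1, so §3 is not affected. Although §7 refers to §4, its operative terms do not depend on §4, so it remains in effect. Under the severability clause in §6, the remaining provisions continue in force. The provisions still in force are §3, §6, §7, and §8.

3, 6, 7, 8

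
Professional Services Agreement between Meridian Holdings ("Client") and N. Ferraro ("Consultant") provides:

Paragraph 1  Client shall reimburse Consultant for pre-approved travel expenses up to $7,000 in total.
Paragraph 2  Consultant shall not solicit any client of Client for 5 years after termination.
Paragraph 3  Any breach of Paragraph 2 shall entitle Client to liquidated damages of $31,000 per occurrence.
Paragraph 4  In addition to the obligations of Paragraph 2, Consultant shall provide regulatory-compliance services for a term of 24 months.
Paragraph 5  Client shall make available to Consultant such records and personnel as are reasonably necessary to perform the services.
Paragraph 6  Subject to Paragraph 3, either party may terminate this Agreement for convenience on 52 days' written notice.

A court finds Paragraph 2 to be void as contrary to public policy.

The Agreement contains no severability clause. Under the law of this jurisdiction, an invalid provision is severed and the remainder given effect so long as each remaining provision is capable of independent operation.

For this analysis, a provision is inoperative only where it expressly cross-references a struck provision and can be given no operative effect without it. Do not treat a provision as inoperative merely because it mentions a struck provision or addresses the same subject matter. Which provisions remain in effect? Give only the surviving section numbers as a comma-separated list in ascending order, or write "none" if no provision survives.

Paragraph 2 is struck. The whole of Paragraph 3 is the liquidated-damages amount, defined by reference to Paragraph 2, so Paragraph 3 cannot stand once Paragraph 2 is removed. Although Paragraph 6 refers to Paragraph 3, its operative terms do not depend on Paragraph 3, so it remains in effect. Paragraph 4 mentions Paragraph 2 but its own obligation stands independently of Paragraph 2, so Paragraph 4 is not affected. Under the stated default rule, only provisions that cannot operate independently fall away; the rest are enforced. The provisions still in force are Paragraph 1, Paragraph 4, Paragraph 5, and Paragraph 6.

1, 4, 5, 6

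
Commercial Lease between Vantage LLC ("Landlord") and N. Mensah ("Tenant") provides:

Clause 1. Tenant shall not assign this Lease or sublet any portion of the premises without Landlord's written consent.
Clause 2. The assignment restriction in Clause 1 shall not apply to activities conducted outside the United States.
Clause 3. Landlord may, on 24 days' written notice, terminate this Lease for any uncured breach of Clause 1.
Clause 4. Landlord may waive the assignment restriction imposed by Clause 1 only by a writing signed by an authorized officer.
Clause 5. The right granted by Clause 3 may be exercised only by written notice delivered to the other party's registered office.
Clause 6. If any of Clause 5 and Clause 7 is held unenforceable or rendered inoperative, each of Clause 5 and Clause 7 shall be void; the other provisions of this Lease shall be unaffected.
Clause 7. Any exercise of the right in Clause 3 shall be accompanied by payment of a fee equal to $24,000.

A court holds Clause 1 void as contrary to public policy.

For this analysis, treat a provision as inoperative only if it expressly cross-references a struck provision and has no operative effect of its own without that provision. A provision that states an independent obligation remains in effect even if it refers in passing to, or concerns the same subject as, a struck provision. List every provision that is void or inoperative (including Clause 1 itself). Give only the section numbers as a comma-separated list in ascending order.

1, 2, 3, 4, 5, 7

Clause 1 is struck. The whole of Clause 2 is the carve-out from the assignment restriction, defined by reference to Clause 1, so Clause 2 cannot stand once Clause 1 is removed. The only function of Clause 3 is the termination right for breach of Clause 1, so it cannot stand once Clause 1 is removed. The only function of Clause 4 is the waiver condition for Clause 1, so it cannot stand once Clause 1 is removed. The only function of Clause 5 is the notice requirement for Clause 3, so it cannot stand once Clause 3 is removed. Clause 7 operates only by reference to Clause 3, so it falls with Clause 3. Clause 6 declares Clause 5 and Clause 7 mutually dependent; since one of them has fallen, all of them are of no effect. The remainder continues in force under Clause 6. Only Clause 6 remains in effect.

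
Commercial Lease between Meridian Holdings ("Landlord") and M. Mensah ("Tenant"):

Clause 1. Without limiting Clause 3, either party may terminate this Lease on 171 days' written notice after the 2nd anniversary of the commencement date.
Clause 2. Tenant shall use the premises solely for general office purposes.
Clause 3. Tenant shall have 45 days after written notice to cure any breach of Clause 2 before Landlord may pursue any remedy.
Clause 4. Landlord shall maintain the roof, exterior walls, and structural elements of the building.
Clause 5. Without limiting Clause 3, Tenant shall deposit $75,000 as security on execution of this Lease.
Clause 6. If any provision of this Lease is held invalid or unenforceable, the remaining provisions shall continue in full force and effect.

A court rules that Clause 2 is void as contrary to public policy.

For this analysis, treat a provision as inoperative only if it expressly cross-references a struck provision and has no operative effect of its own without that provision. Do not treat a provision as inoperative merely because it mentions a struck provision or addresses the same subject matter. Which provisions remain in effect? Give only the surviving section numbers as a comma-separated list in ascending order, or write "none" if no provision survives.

1, 4, 5, 6

Clause 2 is struck. Clause 3 has no operative effect of its own apart from Clause 2 and is therefore inoperative. Although Clause 5 refers to Clause 3, its operative terms do not depend on Clause 3, so it remains in effect. Clause 1 mentions Clause 3 but its own obligation stands independently of Clause 3, so Clause 1 is not affected. Clause 6 is a severability clause and preserves every provision that can still be given independent effect. Clause 1, Clause 4, Clause 5, and Clause 6 remain in effect.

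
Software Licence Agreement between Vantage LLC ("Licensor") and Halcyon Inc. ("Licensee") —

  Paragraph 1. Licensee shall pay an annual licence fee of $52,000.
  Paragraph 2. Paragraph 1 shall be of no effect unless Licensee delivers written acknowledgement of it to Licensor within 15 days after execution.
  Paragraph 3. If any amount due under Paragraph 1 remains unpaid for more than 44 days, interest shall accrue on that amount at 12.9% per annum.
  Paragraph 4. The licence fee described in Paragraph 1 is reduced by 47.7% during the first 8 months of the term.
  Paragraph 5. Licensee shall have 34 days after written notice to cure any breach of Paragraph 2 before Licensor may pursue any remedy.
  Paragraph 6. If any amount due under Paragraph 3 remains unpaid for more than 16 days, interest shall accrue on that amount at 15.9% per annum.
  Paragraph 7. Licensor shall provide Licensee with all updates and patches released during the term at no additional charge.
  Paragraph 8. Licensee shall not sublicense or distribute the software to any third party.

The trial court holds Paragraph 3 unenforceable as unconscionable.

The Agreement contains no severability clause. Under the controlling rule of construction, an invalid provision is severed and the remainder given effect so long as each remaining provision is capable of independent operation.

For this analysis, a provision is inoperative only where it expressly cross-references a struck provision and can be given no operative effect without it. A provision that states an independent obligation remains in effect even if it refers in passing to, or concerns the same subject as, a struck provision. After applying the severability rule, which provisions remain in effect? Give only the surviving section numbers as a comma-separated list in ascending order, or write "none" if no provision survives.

1, 2, 4, 5, 7, 8

Paragraph 3 is struck. Paragraph 6 does nothing except set the default interest on the default interest on the licence fee by reference to Paragraph 3; with Paragraph 3 gone it has no independent effect and is inoperative. With no severability clause, the stated default rule severs what cannot stand and enforces each remaining provision that can operate on its own. That leaves Paragraph 1, Paragraph 2, Paragraph 4, Paragraph 5, Paragraph 7, and Paragraph 8 in effect.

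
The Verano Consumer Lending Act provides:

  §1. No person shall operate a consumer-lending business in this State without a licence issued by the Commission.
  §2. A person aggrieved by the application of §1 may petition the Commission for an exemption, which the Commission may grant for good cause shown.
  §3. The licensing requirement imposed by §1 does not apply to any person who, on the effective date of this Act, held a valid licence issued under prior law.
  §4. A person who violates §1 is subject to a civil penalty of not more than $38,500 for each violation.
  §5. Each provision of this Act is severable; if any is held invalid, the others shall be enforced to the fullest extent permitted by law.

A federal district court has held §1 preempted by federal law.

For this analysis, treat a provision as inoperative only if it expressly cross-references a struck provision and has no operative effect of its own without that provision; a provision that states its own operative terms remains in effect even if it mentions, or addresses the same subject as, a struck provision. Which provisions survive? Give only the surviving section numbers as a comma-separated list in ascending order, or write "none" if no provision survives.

§1 is struck. §2 operates only by reference to §1, so it falls with §1. §3 has no operative effect of its own apart from §1 and is therefore inoperative. §4 merely fixes the civil penalty for violating §1; with §1 gone it has nothing to operate on and falls away. §5 is a severability clause and preserves every provision that can still be given independent effect. Only §5 remains in effect.

5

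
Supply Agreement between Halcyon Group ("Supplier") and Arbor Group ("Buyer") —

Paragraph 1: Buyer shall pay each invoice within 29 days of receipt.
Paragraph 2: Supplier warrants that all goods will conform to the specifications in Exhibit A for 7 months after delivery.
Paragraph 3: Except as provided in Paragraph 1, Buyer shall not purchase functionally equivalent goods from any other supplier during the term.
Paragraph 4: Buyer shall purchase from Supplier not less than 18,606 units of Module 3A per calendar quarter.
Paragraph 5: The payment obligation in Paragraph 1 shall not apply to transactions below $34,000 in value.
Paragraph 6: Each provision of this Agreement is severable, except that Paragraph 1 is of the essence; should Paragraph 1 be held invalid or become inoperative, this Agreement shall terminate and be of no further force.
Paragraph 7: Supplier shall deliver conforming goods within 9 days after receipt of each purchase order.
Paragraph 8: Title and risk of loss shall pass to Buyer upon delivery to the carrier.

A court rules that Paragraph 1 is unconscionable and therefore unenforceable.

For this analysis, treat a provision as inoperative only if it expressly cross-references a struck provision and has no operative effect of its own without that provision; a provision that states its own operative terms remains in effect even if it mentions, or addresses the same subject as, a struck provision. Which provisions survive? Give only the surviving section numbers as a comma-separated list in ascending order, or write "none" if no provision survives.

none

Paragraph 1 is struck. Paragraph 5 has no operative effect of its own apart from Paragraph 1 and is therefore inoperative. Paragraph 6 makes Paragraph 1 an essential term, and Paragraph 1 is the provision held invalid; under Paragraph 6, the entire Agreement is therefore void. No provision of the Agreement survives.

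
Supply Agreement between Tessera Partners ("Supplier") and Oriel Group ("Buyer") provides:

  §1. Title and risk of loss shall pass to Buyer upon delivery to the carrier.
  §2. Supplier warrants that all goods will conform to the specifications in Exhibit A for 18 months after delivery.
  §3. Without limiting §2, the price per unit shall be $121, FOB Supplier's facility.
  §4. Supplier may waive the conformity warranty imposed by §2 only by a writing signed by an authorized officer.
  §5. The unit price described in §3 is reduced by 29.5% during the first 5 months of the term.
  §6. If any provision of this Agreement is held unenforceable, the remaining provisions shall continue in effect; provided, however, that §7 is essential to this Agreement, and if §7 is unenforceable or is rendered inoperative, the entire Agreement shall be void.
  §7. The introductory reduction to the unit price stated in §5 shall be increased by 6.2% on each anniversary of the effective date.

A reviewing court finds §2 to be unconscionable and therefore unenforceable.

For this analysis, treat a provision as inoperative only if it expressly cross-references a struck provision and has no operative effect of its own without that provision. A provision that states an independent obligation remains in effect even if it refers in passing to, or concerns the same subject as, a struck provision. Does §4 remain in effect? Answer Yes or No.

No

§2 is struck. §4 merely fixes the waiver condition for §2; with §2 gone it has nothing to operate on and falls away. Although §3 refers to §2, its operative terms do not depend on §2, so it remains in effect. §6 makes §7 an essential term, but §7 is unaffected, so the severability proviso in §6 preserves the remaining provisions. The provisions still in force are §1, §3, §5, §6, and §7. §4 is among the inoperative provisions, so the answer is no.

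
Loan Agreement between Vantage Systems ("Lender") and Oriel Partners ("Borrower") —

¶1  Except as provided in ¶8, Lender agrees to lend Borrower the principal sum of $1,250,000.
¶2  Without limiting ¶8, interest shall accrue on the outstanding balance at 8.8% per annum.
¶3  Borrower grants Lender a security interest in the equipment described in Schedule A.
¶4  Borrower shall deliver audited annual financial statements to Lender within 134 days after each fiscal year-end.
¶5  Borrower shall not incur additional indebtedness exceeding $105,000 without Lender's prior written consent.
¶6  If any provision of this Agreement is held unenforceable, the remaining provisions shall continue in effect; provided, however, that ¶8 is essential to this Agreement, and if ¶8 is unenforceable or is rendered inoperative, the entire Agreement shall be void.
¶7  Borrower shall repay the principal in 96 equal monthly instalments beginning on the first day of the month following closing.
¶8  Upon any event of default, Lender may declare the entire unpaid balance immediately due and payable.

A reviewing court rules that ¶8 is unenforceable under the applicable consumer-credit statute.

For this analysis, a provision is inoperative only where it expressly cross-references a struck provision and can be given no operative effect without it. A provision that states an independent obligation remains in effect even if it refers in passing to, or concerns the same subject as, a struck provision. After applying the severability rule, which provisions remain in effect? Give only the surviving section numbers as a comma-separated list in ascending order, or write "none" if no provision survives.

none

¶8 is struck. Nothing else in the Agreement is defined by reference to ¶8. ¶6 makes ¶8 an essential term, and ¶8 is the provision held invalid; under ¶6, the entire Agreement is therefore void. No provision of the Agreement survives.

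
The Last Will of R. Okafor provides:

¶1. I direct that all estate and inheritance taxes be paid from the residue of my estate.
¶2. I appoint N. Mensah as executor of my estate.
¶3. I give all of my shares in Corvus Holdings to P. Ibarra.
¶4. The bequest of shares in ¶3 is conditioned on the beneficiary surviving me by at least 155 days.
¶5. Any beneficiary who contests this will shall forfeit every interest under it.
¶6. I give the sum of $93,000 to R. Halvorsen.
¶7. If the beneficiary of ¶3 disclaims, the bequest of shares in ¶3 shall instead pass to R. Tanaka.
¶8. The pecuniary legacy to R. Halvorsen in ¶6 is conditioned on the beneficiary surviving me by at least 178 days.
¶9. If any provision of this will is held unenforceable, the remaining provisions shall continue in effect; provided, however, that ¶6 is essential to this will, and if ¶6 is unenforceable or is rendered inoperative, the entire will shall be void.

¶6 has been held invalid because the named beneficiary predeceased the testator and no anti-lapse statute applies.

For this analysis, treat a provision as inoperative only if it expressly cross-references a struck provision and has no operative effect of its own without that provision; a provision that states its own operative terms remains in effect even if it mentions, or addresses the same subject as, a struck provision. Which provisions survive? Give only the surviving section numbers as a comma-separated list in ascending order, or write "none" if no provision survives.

¶6 is struck. The only function of ¶8 is the survivorship condition on ¶6, so it cannot stand once ¶6 is removed. ¶9 makes ¶6 an essential term, and ¶6 is the provision held invalid; under ¶9, the entire will is therefore void. No provision of the will survives.

none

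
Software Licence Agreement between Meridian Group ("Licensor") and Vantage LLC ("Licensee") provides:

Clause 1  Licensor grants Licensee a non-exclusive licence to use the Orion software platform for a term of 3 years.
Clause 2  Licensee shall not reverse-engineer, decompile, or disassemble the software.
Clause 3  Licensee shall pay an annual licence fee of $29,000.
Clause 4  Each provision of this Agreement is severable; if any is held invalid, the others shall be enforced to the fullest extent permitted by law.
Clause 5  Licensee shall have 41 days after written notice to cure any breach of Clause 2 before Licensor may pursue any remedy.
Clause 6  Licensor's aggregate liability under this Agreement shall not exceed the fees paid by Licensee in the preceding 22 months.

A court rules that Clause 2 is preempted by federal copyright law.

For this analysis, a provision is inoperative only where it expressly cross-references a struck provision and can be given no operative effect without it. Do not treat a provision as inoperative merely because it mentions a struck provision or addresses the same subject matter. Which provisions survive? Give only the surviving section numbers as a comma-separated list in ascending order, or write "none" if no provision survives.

1, 3, 4, 6

Clause 2 is struck. Clause 5 operates only by reference to Clause 2, so it falls with Clause 2. Clause 4 is a severability clause and preserves every provision that can still be given independent effect. The provisions still in force are Clause 1, Clause 3, Clause 4, and Clause 6.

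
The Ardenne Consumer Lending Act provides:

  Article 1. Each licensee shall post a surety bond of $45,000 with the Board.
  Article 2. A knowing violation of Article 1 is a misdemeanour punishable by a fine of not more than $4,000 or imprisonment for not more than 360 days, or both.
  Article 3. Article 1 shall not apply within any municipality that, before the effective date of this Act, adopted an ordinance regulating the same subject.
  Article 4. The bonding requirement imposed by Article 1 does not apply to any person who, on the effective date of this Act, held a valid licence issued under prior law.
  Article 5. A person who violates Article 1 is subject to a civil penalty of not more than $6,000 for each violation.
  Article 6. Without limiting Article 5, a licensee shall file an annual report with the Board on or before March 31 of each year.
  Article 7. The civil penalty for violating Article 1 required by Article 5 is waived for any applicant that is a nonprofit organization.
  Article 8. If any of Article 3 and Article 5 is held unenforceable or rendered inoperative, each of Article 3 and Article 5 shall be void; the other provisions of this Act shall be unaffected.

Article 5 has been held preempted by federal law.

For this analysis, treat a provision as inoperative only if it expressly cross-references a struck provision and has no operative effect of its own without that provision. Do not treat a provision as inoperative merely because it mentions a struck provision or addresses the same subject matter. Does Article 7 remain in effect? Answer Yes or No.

No

Article 5 is struck. Article 7 operates only by reference to Article 5, so it falls with Article 5. Although Article 6 refers to Article 5, its operative terms do not depend on Article 5, so it remains in effect. Article 8 declares Article 3 and Article 5 mutually dependent; since one of them has fallen, all of them are of no effect. That brings down Article 3 as well. The remainder continues in force under Article 8. That leaves Article 1, Article 2, Article 4, Article 6, and Article 8 in effect. Article 7 is among the inoperative provisions, so the answer is no.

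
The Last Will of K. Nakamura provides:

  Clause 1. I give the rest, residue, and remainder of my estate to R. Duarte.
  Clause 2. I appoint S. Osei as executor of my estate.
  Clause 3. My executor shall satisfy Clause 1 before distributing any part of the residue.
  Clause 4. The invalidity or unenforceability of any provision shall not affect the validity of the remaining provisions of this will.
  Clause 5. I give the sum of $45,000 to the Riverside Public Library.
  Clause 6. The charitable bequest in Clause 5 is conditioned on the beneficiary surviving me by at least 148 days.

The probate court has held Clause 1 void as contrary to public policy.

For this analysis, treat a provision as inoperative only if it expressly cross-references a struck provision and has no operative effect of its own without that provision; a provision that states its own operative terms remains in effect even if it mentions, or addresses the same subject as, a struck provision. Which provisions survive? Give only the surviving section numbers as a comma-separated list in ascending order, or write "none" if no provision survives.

2, 4, 5, 6

Clause 1 is struck. Clause 3 merely fixes the priority direction for Clause 1; with Clause 1 gone it has nothing to operate on and falls away. Clause 4 is a severability clause and preserves every provision that can still be given independent effect. The provisions still in force are Clause 2, Clause 4, Clause 5, and Clause 6.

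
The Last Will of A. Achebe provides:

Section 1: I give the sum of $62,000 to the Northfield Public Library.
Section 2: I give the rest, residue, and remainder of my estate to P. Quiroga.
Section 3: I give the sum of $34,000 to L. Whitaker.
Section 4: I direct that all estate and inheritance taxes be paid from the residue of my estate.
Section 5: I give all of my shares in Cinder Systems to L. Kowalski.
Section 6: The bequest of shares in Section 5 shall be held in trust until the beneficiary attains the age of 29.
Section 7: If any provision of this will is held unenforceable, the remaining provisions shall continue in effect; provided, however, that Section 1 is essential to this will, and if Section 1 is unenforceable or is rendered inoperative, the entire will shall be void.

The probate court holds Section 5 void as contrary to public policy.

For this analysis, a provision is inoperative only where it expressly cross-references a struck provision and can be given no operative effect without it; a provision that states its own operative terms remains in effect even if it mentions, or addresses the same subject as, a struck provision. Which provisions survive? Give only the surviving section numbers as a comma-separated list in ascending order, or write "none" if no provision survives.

1, 2, 3, 4, 7

Section 5 is struck. Section 6 merely fixes the trust for Section 5; with Section 5 gone it has nothing to operate on and falls away. Section 7 makes Section 1 an essential term, but Section 1 is unaffected, so the severability proviso in Section 7 preserves the remaining provisions. Section 1, Section 2, Section 3, Section 4, and Section 7 remain in effect.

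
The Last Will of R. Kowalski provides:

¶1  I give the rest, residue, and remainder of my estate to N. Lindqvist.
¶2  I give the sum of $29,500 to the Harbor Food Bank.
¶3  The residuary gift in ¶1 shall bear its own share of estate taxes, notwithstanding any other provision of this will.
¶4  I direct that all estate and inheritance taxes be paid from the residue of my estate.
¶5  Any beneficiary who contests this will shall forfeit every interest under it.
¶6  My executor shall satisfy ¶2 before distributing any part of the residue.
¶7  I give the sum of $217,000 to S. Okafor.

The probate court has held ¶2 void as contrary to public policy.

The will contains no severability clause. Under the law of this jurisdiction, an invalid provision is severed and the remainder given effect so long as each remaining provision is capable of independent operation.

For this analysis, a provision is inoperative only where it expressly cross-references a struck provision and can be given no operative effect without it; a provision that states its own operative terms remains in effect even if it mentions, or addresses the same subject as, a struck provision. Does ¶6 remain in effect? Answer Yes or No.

No

¶2 is struck. The only function of ¶6 is the priority direction for ¶2, so it cannot stand once ¶2 is removed. Under the stated default rule, only provisions that cannot operate independently fall away; the rest are enforced. That leaves ¶1, ¶3, ¶4, ¶5, and ¶7 in effect. ¶6 is among the inoperative provisions, so the answer is no.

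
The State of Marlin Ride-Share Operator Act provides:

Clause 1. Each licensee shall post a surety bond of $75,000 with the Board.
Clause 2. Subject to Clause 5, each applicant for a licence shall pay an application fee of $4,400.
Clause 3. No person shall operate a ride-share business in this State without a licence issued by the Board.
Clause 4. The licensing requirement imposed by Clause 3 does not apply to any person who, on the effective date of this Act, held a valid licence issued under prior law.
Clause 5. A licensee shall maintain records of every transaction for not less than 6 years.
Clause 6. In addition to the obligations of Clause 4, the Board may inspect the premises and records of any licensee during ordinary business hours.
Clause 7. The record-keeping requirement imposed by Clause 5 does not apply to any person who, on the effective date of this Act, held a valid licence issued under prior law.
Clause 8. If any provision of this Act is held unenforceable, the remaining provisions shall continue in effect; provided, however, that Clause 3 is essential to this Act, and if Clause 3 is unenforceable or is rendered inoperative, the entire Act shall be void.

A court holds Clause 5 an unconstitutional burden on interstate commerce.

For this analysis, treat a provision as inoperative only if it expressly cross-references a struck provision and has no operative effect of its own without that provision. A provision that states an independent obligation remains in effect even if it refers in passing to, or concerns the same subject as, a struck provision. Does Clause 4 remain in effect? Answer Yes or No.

Yes

Clause 5 is struck. Clause 7 merely fixes the grandfather exemption from Clause 5; with Clause 5 gone it has nothing to operate on and falls away. Clause 2 mentions Clause 5 but its own obligation stands independently of Clause 5, so Clause 2 is not affected. Clause 8 makes Clause 3 an essential term, but Clause 3 is unaffected, so the severability proviso in Clause 8 preserves the remaining provisions. The provisions still in force are Clause 1, Clause 2, Clause 3, Clause 4, Clause 6, and Clause 8. Clause 4 is among the surviving provisions, so the answer is yes.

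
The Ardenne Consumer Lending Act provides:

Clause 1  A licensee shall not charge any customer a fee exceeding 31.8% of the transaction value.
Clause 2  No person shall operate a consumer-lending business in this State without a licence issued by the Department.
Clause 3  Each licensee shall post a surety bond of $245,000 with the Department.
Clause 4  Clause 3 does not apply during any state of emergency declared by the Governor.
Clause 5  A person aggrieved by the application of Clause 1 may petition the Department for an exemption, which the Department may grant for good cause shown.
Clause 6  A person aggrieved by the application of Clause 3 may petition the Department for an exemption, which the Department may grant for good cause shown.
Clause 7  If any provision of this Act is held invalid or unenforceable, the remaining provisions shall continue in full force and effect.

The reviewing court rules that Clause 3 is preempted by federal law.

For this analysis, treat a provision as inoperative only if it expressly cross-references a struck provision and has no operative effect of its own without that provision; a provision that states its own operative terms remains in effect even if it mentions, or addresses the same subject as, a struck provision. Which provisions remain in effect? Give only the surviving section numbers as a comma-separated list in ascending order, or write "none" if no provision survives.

Clause 3 is struck. Clause 4 operates only by reference to Clause 3, so it falls with Clause 3. Clause 6 merely fixes the exemption procedure for Clause 3; with Clause 3 gone it has nothing to operate on and falls away. Clause 7 is a severability clause and preserves every provision that can still be given independent effect. That leaves Clause 1, Clause 2, Clause 5, and Clause 7 in effect.

1, 2, 5, 7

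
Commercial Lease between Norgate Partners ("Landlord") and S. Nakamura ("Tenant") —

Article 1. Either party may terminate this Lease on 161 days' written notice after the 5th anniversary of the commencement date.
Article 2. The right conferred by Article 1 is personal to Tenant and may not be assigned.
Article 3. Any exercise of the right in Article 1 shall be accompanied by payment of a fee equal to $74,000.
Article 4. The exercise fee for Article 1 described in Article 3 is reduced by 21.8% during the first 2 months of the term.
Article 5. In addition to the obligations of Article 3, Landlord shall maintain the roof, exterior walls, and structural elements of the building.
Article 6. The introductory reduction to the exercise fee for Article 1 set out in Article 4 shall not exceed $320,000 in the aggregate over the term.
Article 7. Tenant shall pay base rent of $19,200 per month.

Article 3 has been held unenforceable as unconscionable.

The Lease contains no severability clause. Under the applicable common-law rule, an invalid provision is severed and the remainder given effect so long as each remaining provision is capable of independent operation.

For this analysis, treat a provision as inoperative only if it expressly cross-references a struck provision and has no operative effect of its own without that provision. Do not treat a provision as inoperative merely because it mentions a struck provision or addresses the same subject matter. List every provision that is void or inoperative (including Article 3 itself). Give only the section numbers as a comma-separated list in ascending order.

3, 4, 6

Article 3 is struck. The whole of Article 4 is the introductory reduction to the exercise fee for Article 1, defined by reference to Article 3, so Article 4 cannot stand once Article 3 is removed. Article 6 has no operative effect of its own apart from Article 4 and is therefore inoperative. Although Article 5 refers to Article 3, its operative terms do not depend on Article 3, so it remains in effect. With no severability clause, the stated default rule severs what cannot stand and enforces each remaining provision that can operate on its own. Article 1, Article 2, Article 5, and Article 7 remain in effect.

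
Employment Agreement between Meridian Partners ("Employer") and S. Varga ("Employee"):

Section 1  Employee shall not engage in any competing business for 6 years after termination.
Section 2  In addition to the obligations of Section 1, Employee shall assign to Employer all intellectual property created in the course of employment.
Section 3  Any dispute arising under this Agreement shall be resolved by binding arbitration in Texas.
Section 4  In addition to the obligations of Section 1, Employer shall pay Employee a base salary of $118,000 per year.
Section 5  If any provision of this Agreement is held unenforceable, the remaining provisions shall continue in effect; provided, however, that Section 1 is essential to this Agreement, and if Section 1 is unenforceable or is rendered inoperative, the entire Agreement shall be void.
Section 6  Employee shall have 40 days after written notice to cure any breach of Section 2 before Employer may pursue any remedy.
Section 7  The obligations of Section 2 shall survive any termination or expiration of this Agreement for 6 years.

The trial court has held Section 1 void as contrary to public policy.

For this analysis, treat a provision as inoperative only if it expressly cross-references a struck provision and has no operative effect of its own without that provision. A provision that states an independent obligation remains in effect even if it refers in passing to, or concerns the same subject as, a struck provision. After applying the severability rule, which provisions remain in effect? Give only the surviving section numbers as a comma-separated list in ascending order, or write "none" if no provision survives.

none

Section 1 is struck. Nothing else in the Agreement is defined by reference to Section 1. Section 5 makes Section 1 an essential term, and Section 1 is the provision held invalid; under Section 5, the entire Agreement is therefore void. No provision of the Agreement survives.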